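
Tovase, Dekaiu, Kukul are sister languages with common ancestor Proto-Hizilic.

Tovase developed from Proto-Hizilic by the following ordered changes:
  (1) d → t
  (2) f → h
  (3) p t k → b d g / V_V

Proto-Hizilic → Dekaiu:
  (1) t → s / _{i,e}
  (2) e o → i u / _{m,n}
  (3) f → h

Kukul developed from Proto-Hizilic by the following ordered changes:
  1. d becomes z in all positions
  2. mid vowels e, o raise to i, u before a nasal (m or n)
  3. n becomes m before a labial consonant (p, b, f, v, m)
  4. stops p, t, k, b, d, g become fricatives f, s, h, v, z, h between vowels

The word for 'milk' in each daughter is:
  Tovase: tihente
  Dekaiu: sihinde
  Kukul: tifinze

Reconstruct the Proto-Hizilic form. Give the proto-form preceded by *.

*tifende

Position 1: Tovase has t, Dekaiu has s, Kukul has t. Kukul preserves t here (none of its changes turn any other segment into t), so the proto-segment is *t.
Position 3: Tovase has h, Dekaiu has h, Kukul has f. Taking the neighbouring segments as reconstructed: Tovase h could go back to *f or *h; Dekaiu h could go back to *f or *h; Kukul f could go back to *p or *f — the one source consistent with every daughter is *f.
Position 6: Tovase has t, Dekaiu has d, Kukul has z. Dekaiu preserves d here (none of its changes turn any other segment into d), so the proto-segment is *d.
Verify the candidate proto-form against each daughter:
Tovase: *tifende > tifente > tihente  (by unconditioned shift, unconditioned shift)
Dekaiu: start from *tifende.
  rule 1 (palatalisation): tifende → sifende
  rule 2 (pre-nasal raising): sifende → sifinde
  rule 3 (unconditioned shift): sifinde → sihinde
  ⇒ Dekaiu sihinde
Kukul: start from *tifende.
  rule 1 (unconditioned shift): tifende → tifenze
  rule 2 (pre-nasal raising): tifenze → tifinze
  rule 3: no change — tifinze
  rule 4: no change — tifinze
  ⇒ Kukul tifinze
No other proto-form is consistent with every reflex, so the reconstruction is *tifende.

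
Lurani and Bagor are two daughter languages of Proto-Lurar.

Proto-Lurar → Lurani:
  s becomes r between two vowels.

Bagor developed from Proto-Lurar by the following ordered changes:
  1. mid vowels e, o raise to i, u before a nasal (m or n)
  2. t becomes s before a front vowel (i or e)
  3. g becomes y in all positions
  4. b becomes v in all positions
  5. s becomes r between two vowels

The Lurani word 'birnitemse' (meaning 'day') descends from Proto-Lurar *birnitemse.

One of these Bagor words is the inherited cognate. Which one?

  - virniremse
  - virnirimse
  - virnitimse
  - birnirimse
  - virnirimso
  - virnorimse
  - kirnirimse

virnirimse

Bagor: *birnitemse
  birnitemse → birnitimse   [pre-nasal raising]
  birnitimse → birnisimse   [palatalisation]
  birnisimse (rule 3 does not apply)
  birnisimse → virnisimse   [unconditioned shift]
  virnisimse → virnirimse   [rhotacism]
  giving Bagor virnirimse.
The other candidates each miss or misapply at least one Bagor change.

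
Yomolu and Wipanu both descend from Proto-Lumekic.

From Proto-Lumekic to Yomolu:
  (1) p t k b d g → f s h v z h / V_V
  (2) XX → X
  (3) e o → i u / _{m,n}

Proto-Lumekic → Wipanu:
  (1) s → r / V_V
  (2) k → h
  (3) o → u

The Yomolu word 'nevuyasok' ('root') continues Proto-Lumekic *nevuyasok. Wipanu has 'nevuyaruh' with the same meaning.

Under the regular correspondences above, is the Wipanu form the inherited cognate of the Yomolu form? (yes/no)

Derive the expected Wipanu reflex of *nevuyasok:
Wipanu: *nevuyasok
  nevuyasok → nevuyarok   [rhotacism]
  nevuyarok → nevuyaroh   [unconditioned shift]
  nevuyaroh → nevuyaruh   [vowel merger]
  giving Wipanu nevuyaruh.
Wipanu 'nevuyaruh' matches the regular reflex exactly, so the pair is cognate.

yes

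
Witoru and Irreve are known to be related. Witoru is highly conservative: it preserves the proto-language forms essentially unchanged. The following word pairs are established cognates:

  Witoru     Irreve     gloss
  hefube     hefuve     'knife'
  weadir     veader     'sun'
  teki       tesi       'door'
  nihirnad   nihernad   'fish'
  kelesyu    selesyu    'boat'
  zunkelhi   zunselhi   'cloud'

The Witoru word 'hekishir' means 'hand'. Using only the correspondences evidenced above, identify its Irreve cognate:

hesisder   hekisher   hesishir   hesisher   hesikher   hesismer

teki ~ tesi — Witoru k corresponds to Irreve s between vowels (before a front vowel).
weadir ~ veader, nihirnad ~ nihernad — Witoru i corresponds to Irreve e after a consonant, before r.
Applying these to Witoru 'hekishir':
  hekishir → hesishir   (k→s between vowels (before a front vowel))
  hesishir → hesisher   (i→e after a consonant, before r)
So the Irreve cognate is 'hesisher'.

hesisher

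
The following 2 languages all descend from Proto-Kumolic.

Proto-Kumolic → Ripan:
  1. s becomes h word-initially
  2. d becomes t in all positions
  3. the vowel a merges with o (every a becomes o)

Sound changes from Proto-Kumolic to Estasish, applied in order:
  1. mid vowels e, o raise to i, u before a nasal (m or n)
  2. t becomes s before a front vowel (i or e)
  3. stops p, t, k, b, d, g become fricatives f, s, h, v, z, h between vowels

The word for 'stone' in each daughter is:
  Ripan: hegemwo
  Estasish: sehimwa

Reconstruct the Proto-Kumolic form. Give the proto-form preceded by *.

Position 3: Ripan has g, Estasish has h. Ripan preserves g here (none of its changes turn any other segment into g), so the proto-segment is *g.
Position 1: Ripan has h, Estasish has s. Taking the neighbouring segments as reconstructed: Ripan h could go back to *s or *h; Estasish s could go back to *t or *s — the one source consistent with every daughter is *s.
This points to *segemwa. Verify forward in each daughter:
Ripan: *segemwa > hegemwa > hegemwo  (by debuccalisation, vowel merger)
Estasish: *segemwa > segimwa > sehimwa  (by pre-nasal raising, intervocalic lenition)
*segemwa is the unique common source.

*segemwa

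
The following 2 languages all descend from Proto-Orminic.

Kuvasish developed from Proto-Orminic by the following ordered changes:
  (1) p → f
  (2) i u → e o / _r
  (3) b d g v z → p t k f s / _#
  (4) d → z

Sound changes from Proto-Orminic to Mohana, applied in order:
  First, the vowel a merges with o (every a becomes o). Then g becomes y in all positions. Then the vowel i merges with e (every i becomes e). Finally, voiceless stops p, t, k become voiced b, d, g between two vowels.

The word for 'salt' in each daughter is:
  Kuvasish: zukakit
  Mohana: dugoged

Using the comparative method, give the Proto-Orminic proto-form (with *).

*dukakid

Position 5: Kuvasish has k, Mohana has g. In Mohana, g can only continue *k, so the proto-segment is *k.
Position 1: Kuvasish has z, Mohana has d. Taking the neighbouring segments as reconstructed: Kuvasish z could go back to *d or *z; Mohana d can only go back to *d — the one source consistent with every daughter is *d.
Verify the candidate proto-form against each daughter:
Kuvasish: start from *dukakid.
  rule 1: no change — dukakid
  rule 2: no change — dukakid
  rule 3 (final devoicing): dukakid → dukakit
  rule 4 (unconditioned shift): dukakit → zukakit
  ⇒ Kuvasish zukakit
Mohana: *dukakid > dukokid > dukoked > dugoged  (by vowel merger, vowel merger, intervocalic voicing)
*dukakid is the unique common source.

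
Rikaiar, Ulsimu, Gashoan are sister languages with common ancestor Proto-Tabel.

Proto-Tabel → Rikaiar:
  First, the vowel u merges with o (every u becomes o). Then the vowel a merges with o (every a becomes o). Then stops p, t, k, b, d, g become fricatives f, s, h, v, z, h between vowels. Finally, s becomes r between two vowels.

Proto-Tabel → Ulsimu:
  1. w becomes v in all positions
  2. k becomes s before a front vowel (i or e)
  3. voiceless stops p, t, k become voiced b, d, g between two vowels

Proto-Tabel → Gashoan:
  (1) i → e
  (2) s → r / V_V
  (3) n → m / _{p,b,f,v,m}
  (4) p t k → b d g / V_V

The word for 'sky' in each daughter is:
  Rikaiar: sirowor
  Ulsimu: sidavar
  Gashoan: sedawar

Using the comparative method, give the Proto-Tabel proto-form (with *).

Position 6: Rikaiar has o, Ulsimu has a, Gashoan has a. Ulsimu preserves a here (none of its changes turn any other segment into a), so the proto-segment is *a.
Position 4: Rikaiar has o, Ulsimu has a, Gashoan has a. Ulsimu preserves a here (none of its changes turn any other segment into a), so the proto-segment is *a.
Continuing position by position gives *sitawar; check it forward:
Rikaiar: *sitawar > sitowor > sisowor > sirowor  (by vowel merger, intervocalic lenition, rhotacism)
Ulsimu: start from *sitawar.
  rule 1 (unconditioned shift): sitawar → sitavar
  rule 2: no change — sitavar
  rule 3 (intervocalic voicing): sitavar → sidavar
  ⇒ Ulsimu sidavar
Gashoan: *sitawar
  sitawar → setawar   [vowel merger]
  setawar (rule 2 does not apply)
  setawar (rule 3 does not apply)
  setawar → sedawar   [intervocalic voicing]
  giving Gashoan sedawar.
Only *sitawar yields all of Rikaiar sirowor, Ulsimu sidavar, Gashoan sedawar.

*sitawar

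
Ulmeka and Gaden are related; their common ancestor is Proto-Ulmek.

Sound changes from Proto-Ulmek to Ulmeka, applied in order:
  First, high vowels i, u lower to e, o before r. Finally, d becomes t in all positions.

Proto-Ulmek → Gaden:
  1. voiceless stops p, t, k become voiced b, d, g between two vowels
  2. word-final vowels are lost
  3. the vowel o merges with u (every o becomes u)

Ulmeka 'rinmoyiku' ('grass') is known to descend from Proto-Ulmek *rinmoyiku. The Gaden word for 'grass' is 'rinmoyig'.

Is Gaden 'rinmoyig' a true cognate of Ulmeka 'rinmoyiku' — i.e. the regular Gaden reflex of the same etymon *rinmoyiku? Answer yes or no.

Derive the expected Gaden reflex of *rinmoyiku:
Gaden: start from *rinmoyiku.
  rule 1 (intervocalic voicing): rinmoyiku → rinmoyigu
  rule 2 (apocope): rinmoyigu → rinmoyig
  rule 3 (vowel merger): rinmoyig → rinmuyig
  ⇒ Gaden rinmuyig
The regular Gaden reflex would be 'rinmuyig', but the attested form is 'rinmoyig'. The correspondence is irregular, so they are not cognates (the Gaden form has a different source).

no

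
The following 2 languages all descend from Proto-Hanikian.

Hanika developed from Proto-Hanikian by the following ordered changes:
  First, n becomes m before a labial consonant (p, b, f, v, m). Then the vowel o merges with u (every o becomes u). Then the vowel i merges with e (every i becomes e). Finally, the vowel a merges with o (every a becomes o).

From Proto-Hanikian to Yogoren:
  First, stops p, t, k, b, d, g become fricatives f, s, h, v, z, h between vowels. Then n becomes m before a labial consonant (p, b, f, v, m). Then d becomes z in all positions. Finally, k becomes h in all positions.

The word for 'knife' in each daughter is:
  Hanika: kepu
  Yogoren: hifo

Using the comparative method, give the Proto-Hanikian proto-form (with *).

*kipo

Position 2: Hanika has e, Yogoren has i. Yogoren preserves i here (none of its changes turn any other segment into i), so the proto-segment is *i.
Position 4: Hanika has u, Yogoren has o. Yogoren preserves o here (none of its changes turn any other segment into o), so the proto-segment is *o.
This points to *kipo. Verify forward in each daughter:
Hanika: start from *kipo.
  rule 1: no change — kipo
  rule 2 (vowel merger): kipo → kipu
  rule 3 (vowel merger): kipu → kepu
  rule 4: no change — kepu
  ⇒ Hanika kepu
Yogoren: *kipo
  kipo → kifo   [intervocalic lenition]
  kifo (rule 2 does not apply)
  kifo (rule 3 does not apply)
  kifo → hifo   [unconditioned shift]
  giving Yogoren hifo.
Only *kipo yields all of Hanika kepu, Yogoren hifo.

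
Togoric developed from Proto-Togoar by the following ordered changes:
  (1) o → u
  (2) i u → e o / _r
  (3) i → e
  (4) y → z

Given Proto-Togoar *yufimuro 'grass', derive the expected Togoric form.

zufemoru

Togoric: *yufimuro
  yufimuro → yufimuru   [vowel merger]
  yufimuru → yufimoru   [pre-rhotic lowering]
  yufimoru → yufemoru   [vowel merger]
  yufemoru → zufemoru   [unconditioned shift]
  giving Togoric zufemoru.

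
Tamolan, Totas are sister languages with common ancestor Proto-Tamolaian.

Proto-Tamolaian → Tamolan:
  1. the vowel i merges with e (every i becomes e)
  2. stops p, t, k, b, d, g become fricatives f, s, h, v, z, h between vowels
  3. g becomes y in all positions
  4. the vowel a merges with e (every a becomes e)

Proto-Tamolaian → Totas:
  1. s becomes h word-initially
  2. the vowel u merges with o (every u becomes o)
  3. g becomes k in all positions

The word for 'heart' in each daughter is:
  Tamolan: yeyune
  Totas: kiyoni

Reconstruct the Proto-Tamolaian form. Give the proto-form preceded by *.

Position 2: Tamolan has e, Totas has i. Totas preserves i here (none of its changes turn any other segment into i), so the proto-segment is *i.
Position 6: Tamolan has e, Totas has i. Totas preserves i here (none of its changes turn any other segment into i), so the proto-segment is *i.
Continuing position by position gives *giyuni; check it forward:
Tamolan: *giyuni
  giyuni → geyune   [vowel merger]
  geyune (rule 2 does not apply)
  geyune → yeyune   [unconditioned shift]
  yeyune (rule 4 does not apply)
  giving Tamolan yeyune.
Totas: *giyuni
  giyuni (rule 1 does not apply)
  giyuni → giyoni   [vowel merger]
  giyoni → kiyoni   [unconditioned shift]
  giving Totas kiyoni.
*giyuni is the unique common source.

*giyuni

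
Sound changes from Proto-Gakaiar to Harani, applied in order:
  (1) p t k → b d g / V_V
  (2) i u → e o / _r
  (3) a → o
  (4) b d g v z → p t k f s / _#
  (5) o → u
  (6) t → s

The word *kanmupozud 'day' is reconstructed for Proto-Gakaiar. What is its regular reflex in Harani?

kunmubuzus

Harani: *kanmupozud
  kanmupozud → kanmubozud   [intervocalic voicing]
  kanmubozud (rule 2 does not apply)
  kanmubozud → konmubozud   [vowel merger]
  konmubozud → konmubozut   [final devoicing]
  konmubozut → kunmubuzut   [vowel merger]
  kunmubuzut → kunmubuzus   [unconditioned shift]
  giving Harani kunmubuzus.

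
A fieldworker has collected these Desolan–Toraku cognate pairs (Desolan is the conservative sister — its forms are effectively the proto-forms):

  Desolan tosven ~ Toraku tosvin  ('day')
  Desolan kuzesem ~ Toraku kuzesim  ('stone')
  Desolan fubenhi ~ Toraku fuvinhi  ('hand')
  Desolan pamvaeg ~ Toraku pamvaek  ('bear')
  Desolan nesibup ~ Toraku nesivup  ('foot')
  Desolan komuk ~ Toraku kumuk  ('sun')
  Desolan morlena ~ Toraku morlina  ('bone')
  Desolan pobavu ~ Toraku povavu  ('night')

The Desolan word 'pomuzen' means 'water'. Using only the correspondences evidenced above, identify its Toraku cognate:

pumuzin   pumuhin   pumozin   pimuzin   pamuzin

pumuzin

komuk ~ kumuk — Desolan o corresponds to Toraku u after a consonant, before a nasal.
tosven ~ tosvin, fubenhi ~ fuvinhi — Desolan e corresponds to Toraku i after a consonant, before a nasal.
Applying these to Desolan 'pomuzen':
  pomuzen → pumuzen   (o→u after a consonant, before a nasal)
  pumuzen → pumuzin   (e→i after a consonant, before a nasal)
So the Toraku cognate is 'pumuzin'.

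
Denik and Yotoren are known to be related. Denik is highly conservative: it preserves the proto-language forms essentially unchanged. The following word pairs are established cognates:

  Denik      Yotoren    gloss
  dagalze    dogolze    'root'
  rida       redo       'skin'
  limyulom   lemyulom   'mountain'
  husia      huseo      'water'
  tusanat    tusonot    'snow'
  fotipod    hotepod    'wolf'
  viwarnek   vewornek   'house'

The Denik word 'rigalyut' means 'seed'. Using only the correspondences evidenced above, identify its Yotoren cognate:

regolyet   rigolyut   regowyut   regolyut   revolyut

regolyut

rida ~ redo, viwarnek ~ vewornek — Denik i corresponds to Yotoren e after a consonant, before a consonant other than r, m, n, p, b, f, v.
dagalze ~ dogolze, tusanat ~ tusonot — Denik a corresponds to Yotoren o after a consonant, before a consonant other than r, m, n, p, b, f, v.
Applying these to Denik 'rigalyut':
  rigalyut → regalyut   (i→e after a consonant, before a consonant other than r, m, n, p, b, f, v)
  regalyut → regolyut   (a→o after a consonant, before a consonant other than r, m, n, p, b, f, v)
So the Yotoren cognate is 'regolyut'.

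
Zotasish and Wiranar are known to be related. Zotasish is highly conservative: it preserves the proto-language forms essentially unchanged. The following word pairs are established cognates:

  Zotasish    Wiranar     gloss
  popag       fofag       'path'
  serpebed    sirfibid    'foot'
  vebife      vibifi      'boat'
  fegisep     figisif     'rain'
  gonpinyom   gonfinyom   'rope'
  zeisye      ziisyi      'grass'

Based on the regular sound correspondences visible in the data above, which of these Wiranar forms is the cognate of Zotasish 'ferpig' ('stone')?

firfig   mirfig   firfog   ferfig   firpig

firfig

serpebed ~ sirfibid — Zotasish e corresponds to Wiranar i after a consonant, before r.
gonpinyom ~ gonfinyom — Zotasish p corresponds to Wiranar f after a consonant, before a front vowel.
Applying these to Zotasish 'ferpig':
  ferpig → firpig   (e→i after a consonant, before r)
  firpig → firfig   (p→f after a consonant, before a front vowel)
So the Wiranar cognate is 'firfig'.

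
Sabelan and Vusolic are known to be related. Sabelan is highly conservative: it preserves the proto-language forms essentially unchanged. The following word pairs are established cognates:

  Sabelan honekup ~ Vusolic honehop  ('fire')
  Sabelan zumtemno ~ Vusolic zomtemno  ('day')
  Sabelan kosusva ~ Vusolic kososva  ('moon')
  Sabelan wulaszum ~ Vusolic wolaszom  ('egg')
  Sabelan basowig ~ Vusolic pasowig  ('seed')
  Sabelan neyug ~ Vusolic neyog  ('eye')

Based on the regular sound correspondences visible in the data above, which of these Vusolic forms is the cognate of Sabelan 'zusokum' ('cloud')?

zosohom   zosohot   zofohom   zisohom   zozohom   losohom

zosohom

kosusva ~ kososva, wulaszum ~ wolaszom — Sabelan u corresponds to Vusolic o after a consonant, before a consonant other than r, m, n, p, b, f, v.
honekup ~ honehop — Sabelan k corresponds to Vusolic h between vowels (before a back vowel).
zumtemno ~ zomtemno, wulaszum ~ wolaszom — Sabelan u corresponds to Vusolic o after a consonant, before a nasal.
Applying these to Sabelan 'zusokum':
  zusokum → zosokum   (u→o after a consonant, before a consonant other than r, m, n, p, b, f, v)
  zosokum → zosohum   (k→h between vowels (before a back vowel))
  zosohum → zosohom   (u→o after a consonant, before a nasal)
So the Vusolic cognate is 'zosohom'.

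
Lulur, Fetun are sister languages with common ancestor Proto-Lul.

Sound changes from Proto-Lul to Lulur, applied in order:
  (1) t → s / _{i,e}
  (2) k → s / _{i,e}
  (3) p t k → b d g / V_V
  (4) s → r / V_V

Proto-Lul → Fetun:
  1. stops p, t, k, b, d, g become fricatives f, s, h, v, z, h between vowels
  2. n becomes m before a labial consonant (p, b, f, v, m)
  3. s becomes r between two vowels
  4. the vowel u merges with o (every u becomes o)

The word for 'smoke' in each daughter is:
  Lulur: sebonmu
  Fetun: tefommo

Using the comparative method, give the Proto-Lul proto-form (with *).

*teponmu

Position 3: Lulur has b, Fetun has f. Taking the neighbouring segments as reconstructed: Lulur b could go back to *p or *b; Fetun f could go back to *p or *f — the one source consistent with every daughter is *p.
Position 5: Lulur has n, Fetun has m. Lulur preserves n here (none of its changes turn any other segment into n), so the proto-segment is *n.
Position 7: Lulur has u, Fetun has o. Lulur preserves u here (none of its changes turn any other segment into u), so the proto-segment is *u.
This points to *teponmu. Verify forward in each daughter:
Lulur: *teponmu
  teponmu → seponmu   [palatalisation]
  seponmu (rule 2 does not apply)
  seponmu → sebonmu   [intervocalic voicing]
  sebonmu (rule 4 does not apply)
  giving Lulur sebonmu.
Fetun: *teponmu
  teponmu → tefonmu   [intervocalic lenition]
  tefonmu → tefommu   [nasal place assimilation]
  tefommu (rule 3 does not apply)
  tefommu → tefommo   [vowel merger]
  giving Fetun tefommo.
No other proto-form is consistent with every reflex, so the reconstruction is *teponmu.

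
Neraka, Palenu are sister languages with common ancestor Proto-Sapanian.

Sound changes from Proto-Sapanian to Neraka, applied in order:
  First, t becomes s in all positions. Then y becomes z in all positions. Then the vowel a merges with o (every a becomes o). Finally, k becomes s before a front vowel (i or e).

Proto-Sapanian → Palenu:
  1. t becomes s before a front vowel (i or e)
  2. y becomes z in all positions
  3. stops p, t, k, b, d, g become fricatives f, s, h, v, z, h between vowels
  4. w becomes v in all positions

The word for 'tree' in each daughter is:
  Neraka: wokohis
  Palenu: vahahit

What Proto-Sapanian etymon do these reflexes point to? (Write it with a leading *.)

*wakahit

Position 2: Neraka has o, Palenu has a. Palenu preserves a here (none of its changes turn any other segment into a), so the proto-segment is *a.
Position 7: Neraka has s, Palenu has t. Palenu preserves t here (none of its changes turn any other segment into t), so the proto-segment is *t.
Position 3: Neraka has k, Palenu has h. Neraka preserves k here (none of its changes turn any other segment into k), so the proto-segment is *k.
Verify the candidate proto-form against each daughter:
Neraka: start from *wakahit.
  rule 1 (unconditioned shift): wakahit → wakahis
  rule 2: no change — wakahis
  rule 3 (vowel merger): wakahis → wokohis
  rule 4: no change — wokohis
  ⇒ Neraka wokohis
Palenu: start from *wakahit.
  rule 1: no change — wakahit
  rule 2: no change — wakahit
  rule 3 (intervocalic lenition): wakahit → wahahit
  rule 4 (unconditioned shift): wahahit → vahahit
  ⇒ Palenu vahahit
*wakahit is the unique common source.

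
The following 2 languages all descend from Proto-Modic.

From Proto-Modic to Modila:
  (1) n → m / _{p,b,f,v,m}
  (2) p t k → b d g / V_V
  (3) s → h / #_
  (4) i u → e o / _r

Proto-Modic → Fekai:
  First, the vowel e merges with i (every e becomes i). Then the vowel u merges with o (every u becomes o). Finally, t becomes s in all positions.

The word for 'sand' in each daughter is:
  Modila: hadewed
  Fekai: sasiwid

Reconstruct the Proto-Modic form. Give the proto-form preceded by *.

*satewed

Position 1: Modila has h, Fekai has s. Taking the neighbouring segments as reconstructed: Modila h could go back to *s or *h; Fekai s could go back to *t or *s — the one source consistent with every daughter is *s.
Position 4: Modila has e, Fekai has i. Taking the neighbouring segments as reconstructed: Modila e can only go back to *e; Fekai i could go back to *e or *i — the one source consistent with every daughter is *e.
Position 6: Modila has e, Fekai has i. Taking the neighbouring segments as reconstructed: Modila e can only go back to *e; Fekai i could go back to *e or *i — the one source consistent with every daughter is *e.
Verify the candidate proto-form against each daughter:
Modila: *satewed
  satewed (rule 1 does not apply)
  satewed → sadewed   [intervocalic voicing]
  sadewed → hadewed   [debuccalisation]
  hadewed (rule 4 does not apply)
  giving Modila hadewed.
Fekai: *satewed > satiwid > sasiwid  (by vowel merger, unconditioned shift)
Only *satewed yields all of Modila hadewed, Fekai sasiwid.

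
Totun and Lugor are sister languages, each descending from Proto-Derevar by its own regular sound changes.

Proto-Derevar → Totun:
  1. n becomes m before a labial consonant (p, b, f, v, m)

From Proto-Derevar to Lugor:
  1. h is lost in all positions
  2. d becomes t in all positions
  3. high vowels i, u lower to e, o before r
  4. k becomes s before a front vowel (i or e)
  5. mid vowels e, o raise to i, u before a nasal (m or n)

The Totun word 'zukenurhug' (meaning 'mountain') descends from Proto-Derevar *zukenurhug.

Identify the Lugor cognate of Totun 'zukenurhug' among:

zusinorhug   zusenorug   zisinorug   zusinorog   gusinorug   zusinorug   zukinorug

zusinorug

Lugor: start from *zukenurhug.
  rule 1 (h-loss): zukenurhug → zukenurug
  rule 2: no change — zukenurug
  rule 3 (pre-rhotic lowering): zukenurug → zukenorug
  rule 4 (palatalisation): zukenorug → zusenorug
  rule 5 (pre-nasal raising): zusenorug → zusinorug
  ⇒ Lugor zusinorug
The other candidates each miss or misapply at least one Lugor change.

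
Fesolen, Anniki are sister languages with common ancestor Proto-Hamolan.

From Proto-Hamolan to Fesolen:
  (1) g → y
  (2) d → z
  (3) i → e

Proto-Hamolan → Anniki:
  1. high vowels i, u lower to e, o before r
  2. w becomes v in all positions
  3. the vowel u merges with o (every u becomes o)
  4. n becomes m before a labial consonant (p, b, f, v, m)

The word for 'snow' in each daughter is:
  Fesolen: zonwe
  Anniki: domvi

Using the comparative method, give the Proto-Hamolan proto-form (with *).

Position 3: Fesolen has n, Anniki has m. Fesolen preserves n here (none of its changes turn any other segment into n), so the proto-segment is *n.
Position 5: Fesolen has e, Anniki has i. Anniki preserves i here (none of its changes turn any other segment into i), so the proto-segment is *i.
Position 4: Fesolen has w, Anniki has v. Fesolen preserves w here (none of its changes turn any other segment into w), so the proto-segment is *w.
This points to *donwi. Verify forward in each daughter:
Fesolen: *donwi > zonwi > zonwe  (by unconditioned shift, vowel merger)
Anniki: start from *donwi.
  rule 1: no change — donwi
  rule 2 (unconditioned shift): donwi → donvi
  rule 3: no change — donvi
  rule 4 (nasal place assimilation): donvi → domvi
  ⇒ Anniki domvi
Only *donwi yields all of Fesolen zonwe, Anniki domvi.

*donwi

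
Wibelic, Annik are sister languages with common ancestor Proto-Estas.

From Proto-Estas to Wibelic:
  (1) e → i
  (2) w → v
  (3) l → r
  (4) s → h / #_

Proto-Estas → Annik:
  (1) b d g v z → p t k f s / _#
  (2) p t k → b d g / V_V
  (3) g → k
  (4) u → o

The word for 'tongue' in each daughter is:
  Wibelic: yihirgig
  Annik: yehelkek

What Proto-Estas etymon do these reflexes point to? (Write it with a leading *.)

*yehelgeg

Position 2: Wibelic has i, Annik has e. Annik preserves e here (none of its changes turn any other segment into e), so the proto-segment is *e.
Position 5: Wibelic has r, Annik has l. Annik preserves l here (none of its changes turn any other segment into l), so the proto-segment is *l.
Verify the candidate proto-form against each daughter:
Wibelic: *yehelgeg
  yehelgeg → yihilgig   [vowel merger]
  yihilgig (rule 2 does not apply)
  yihilgig → yihirgig   [unconditioned shift]
  yihirgig (rule 4 does not apply)
  giving Wibelic yihirgig.
Annik: *yehelgeg > yehelgek > yehelkek  (by final devoicing, unconditioned shift)
No other proto-form is consistent with every reflex, so the reconstruction is *yehelgeg.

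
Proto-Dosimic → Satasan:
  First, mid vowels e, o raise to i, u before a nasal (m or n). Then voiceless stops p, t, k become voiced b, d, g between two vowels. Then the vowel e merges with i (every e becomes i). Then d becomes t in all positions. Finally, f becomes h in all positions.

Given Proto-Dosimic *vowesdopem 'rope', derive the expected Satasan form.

vowistobim

Satasan: *vowesdopem > vowesdopim > vowesdobim > vowisdobim > vowistobim  (by pre-nasal raising, intervocalic voicing, vowel merger, unconditioned shift)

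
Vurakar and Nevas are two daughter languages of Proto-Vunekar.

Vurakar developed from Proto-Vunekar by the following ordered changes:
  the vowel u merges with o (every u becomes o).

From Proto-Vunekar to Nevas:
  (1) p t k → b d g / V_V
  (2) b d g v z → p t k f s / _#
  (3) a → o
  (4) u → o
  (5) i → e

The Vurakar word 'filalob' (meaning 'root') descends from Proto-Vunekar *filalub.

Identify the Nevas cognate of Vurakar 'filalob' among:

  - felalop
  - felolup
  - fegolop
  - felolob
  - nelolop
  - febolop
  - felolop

Nevas: start from *filalub.
  rule 1: no change — filalub
  rule 2 (final devoicing): filalub → filalup
  rule 3 (vowel merger): filalup → filolup
  rule 4 (vowel merger): filolup → filolop
  rule 5 (vowel merger): filolop → felolop
  ⇒ Nevas felolop
Among the options, 'felolop' alone shows every Nevas change applied in order.

felolop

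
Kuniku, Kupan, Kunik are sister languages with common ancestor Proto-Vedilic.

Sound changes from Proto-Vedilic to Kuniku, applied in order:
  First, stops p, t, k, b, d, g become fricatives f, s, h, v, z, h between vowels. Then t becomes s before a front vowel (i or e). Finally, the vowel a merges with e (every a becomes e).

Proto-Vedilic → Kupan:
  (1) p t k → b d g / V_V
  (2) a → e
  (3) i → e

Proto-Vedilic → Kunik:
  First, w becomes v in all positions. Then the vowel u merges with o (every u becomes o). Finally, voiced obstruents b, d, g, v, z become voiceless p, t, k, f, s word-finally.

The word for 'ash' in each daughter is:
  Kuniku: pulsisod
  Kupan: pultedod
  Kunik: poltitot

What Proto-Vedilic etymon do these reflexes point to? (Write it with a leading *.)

Position 8: Kuniku has d, Kupan has d, Kunik has t. Kuniku preserves d here (none of its changes turn any other segment into d), so the proto-segment is *d.
Position 5: Kuniku has i, Kupan has e, Kunik has i. Kuniku preserves i here (none of its changes turn any other segment into i), so the proto-segment is *i.
This points to *pultitod. Verify forward in each daughter:
Kuniku: *pultitod > pultisod > pulsisod  (by intervocalic lenition, palatalisation)
Kupan: *pultitod
  pultitod → pultidod   [intervocalic voicing]
  pultidod (rule 2 does not apply)
  pultidod → pultedod   [vowel merger]
  giving Kupan pultedod.
Kunik: *pultitod > poltitod > poltitot  (by vowel merger, final devoicing)
*pultitod is the unique common source.

*pultitod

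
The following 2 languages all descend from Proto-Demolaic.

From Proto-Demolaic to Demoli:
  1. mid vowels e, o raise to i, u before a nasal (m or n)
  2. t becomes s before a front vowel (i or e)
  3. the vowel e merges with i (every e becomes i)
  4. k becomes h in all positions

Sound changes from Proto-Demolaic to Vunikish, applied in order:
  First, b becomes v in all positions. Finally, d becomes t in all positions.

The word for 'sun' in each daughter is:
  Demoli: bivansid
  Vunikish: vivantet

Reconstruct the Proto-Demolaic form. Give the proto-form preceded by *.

Position 7: Demoli has i, Vunikish has e. Vunikish preserves e here (none of its changes turn any other segment into e), so the proto-segment is *e.
Position 6: Demoli has s, Vunikish has t. Taking the neighbouring segments as reconstructed: Demoli s could go back to *t or *s; Vunikish t could go back to *t or *d — the one source consistent with every daughter is *t.
This points to *bivanted. Verify forward in each daughter:
Demoli: *bivanted
  bivanted (rule 1 does not apply)
  bivanted → bivansed   [palatalisation]
  bivansed → bivansid   [vowel merger]
  bivansid (rule 4 does not apply)
  giving Demoli bivansid.
Vunikish: start from *bivanted.
  rule 1 (unconditioned shift): bivanted → vivanted
  rule 2 (unconditioned shift): vivanted → vivantet
  ⇒ Vunikish vivantet
No other proto-form is consistent with every reflex, so the reconstruction is *bivanted.

*bivanted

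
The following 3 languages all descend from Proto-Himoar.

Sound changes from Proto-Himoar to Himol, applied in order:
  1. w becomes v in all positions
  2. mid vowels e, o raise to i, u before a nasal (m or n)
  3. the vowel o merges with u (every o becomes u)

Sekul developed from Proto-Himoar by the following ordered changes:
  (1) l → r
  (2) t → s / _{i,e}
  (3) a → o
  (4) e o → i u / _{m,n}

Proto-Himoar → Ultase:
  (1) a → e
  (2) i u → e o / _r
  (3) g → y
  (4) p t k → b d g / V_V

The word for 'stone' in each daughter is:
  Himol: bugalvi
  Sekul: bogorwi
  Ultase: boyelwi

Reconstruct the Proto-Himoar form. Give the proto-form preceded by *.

Position 3: Himol has g, Sekul has g, Ultase has y. Himol preserves g here (none of its changes turn any other segment into g), so the proto-segment is *g.
Position 4: Himol has a, Sekul has o, Ultase has e. Himol preserves a here (none of its changes turn any other segment into a), so the proto-segment is *a.
Position 5: Himol has l, Sekul has r, Ultase has l. Himol preserves l here (none of its changes turn any other segment into l), so the proto-segment is *l.
Verify the candidate proto-form against each daughter:
Himol: *bogalwi
  bogalwi → bogalvi   [unconditioned shift]
  bogalvi (rule 2 does not apply)
  bogalvi → bugalvi   [vowel merger]
  giving Himol bugalvi.
Sekul: start from *bogalwi.
  rule 1 (unconditioned shift): bogalwi → bogarwi
  rule 2: no change — bogarwi
  rule 3 (vowel merger): bogarwi → bogorwi
  rule 4: no change — bogorwi
  ⇒ Sekul bogorwi
Ultase: start from *bogalwi.
  rule 1 (vowel merger): bogalwi → bogelwi
  rule 2: no change — bogelwi
  rule 3 (unconditioned shift): bogelwi → boyelwi
  rule 4: no change — boyelwi
  ⇒ Ultase boyelwi
No other proto-form is consistent with every reflex, so the reconstruction is *bogalwi.

*bogalwi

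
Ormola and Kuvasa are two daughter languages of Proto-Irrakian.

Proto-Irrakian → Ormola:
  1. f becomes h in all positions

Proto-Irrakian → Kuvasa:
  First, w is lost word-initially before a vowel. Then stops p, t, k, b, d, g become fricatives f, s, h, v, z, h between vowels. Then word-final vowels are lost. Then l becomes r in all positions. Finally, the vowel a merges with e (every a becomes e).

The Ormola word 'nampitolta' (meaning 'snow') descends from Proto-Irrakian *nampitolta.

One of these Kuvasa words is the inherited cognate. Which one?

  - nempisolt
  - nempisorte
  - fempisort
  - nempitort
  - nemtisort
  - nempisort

nempisort

Kuvasa: *nampitolta > nampisolta > nampisolt > nampisort > nempisort  (by intervocalic lenition, apocope, unconditioned shift, vowel merger)
Among the options, 'nempisort' alone shows every Kuvasa change applied in order.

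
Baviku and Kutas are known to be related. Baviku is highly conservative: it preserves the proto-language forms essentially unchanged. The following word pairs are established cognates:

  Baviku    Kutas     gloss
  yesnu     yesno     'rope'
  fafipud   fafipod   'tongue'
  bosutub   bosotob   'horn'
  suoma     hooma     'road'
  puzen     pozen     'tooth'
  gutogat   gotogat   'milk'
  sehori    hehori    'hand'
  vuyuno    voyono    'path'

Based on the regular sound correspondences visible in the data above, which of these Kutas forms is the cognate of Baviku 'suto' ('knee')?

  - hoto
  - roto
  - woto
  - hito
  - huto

hoto

suoma ~ hooma — Baviku s corresponds to Kutas h word-initially before a back vowel.
fafipud ~ fafipod, bosutub ~ bosotob — Baviku u corresponds to Kutas o after a consonant, before a consonant other than r, m, n, p, b, f, v.
Applying these to Baviku 'suto':
  suto → huto   (s→h word-initially before a back vowel)
  huto → hoto   (u→o after a consonant, before a consonant other than r, m, n, p, b, f, v)
So the Kutas cognate is 'hoto'.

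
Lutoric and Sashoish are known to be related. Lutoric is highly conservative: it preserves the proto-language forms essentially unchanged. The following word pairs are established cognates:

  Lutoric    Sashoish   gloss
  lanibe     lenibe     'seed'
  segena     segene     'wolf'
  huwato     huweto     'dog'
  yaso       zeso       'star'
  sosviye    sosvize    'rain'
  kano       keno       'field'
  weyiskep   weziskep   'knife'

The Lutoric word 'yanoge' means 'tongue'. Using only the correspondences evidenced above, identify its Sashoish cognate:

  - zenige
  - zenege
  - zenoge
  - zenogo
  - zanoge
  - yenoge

zenoge

yaso ~ zeso — Lutoric y corresponds to Sashoish z word-initially before a back vowel.
lanibe ~ lenibe, kano ~ keno — Lutoric a corresponds to Sashoish e after a consonant, before a nasal.
Applying these to Lutoric 'yanoge':
  yanoge → zanoge   (y→z word-initially before a back vowel)
  zanoge → zenoge   (a→e after a consonant, before a nasal)
So the Sashoish cognate is 'zenoge'.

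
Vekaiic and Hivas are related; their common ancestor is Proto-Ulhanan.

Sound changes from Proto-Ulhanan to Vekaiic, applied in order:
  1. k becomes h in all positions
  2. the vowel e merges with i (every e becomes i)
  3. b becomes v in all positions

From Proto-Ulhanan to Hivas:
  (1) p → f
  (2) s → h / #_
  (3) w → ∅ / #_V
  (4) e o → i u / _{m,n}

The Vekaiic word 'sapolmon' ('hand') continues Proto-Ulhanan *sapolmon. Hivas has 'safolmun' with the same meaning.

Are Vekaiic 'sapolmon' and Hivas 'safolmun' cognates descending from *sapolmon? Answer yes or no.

no

Derive the expected Hivas reflex of *sapolmon:
Hivas: *sapolmon
  sapolmon → safolmon   [unconditioned shift]
  safolmon → hafolmon   [debuccalisation]
  hafolmon (rule 3 does not apply)
  hafolmon → hafolmun   [pre-nasal raising]
  giving Hivas hafolmun.
The regular Hivas reflex would be 'hafolmun', but the attested form is 'safolmun'. The correspondence is irregular, so they are not cognates (the Hivas form has a different source).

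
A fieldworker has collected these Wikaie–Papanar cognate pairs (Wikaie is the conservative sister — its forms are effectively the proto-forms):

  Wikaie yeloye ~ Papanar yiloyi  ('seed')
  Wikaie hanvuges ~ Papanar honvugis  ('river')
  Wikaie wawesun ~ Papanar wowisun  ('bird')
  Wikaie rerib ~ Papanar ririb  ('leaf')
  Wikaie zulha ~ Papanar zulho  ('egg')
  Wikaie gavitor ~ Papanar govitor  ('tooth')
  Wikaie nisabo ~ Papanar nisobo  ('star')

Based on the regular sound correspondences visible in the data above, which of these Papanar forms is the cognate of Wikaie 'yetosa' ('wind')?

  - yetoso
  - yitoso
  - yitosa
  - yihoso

yeloye ~ yiloyi, hanvuges ~ honvugis — Wikaie e corresponds to Papanar i after a consonant, before a consonant other than r, m, n, p, b, f, v.
zulha ~ zulho — Wikaie a corresponds to Papanar o word-finally.
Applying these to Wikaie 'yetosa':
  yetosa → yitosa   (e→i after a consonant, before a consonant other than r, m, n, p, b, f, v)
  yitosa → yitoso   (a→o word-finally)
So the Papanar cognate is 'yitoso'.

yitoso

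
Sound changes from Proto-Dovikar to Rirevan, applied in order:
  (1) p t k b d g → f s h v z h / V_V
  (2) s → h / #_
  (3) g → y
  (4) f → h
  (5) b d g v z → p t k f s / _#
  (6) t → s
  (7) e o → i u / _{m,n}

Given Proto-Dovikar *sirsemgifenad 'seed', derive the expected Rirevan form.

hirsimyihinas

Rirevan: start from *sirsemgifenad.
  rule 1: no change — sirsemgifenad
  rule 2 (debuccalisation): sirsemgifenad → hirsemgifenad
  rule 3 (unconditioned shift): hirsemgifenad → hirsemyifenad
  rule 4 (unconditioned shift): hirsemyifenad → hirsemyihenad
  rule 5 (final devoicing): hirsemyihenad → hirsemyihenat
  rule 6 (unconditioned shift): hirsemyihenat → hirsemyihenas
  rule 7 (pre-nasal raising): hirsemyihenas → hirsimyihinas
  ⇒ Rirevan hirsimyihinas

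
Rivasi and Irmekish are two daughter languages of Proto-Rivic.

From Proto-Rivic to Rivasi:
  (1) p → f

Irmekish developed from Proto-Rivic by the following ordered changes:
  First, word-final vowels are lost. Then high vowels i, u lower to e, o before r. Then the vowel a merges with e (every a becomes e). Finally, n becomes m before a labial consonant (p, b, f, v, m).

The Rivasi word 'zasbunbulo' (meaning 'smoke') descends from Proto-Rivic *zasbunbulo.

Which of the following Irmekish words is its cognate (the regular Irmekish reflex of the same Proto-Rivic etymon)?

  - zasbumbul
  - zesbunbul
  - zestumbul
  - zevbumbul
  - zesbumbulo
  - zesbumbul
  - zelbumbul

zesbumbul

Irmekish: *zasbunbulo
  zasbunbulo → zasbunbul   [apocope]
  zasbunbul (rule 2 does not apply)
  zasbunbul → zesbunbul   [vowel merger]
  zesbunbul → zesbumbul   [nasal place assimilation]
  giving Irmekish zesbumbul.
The other candidates each miss or misapply at least one Irmekish change.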